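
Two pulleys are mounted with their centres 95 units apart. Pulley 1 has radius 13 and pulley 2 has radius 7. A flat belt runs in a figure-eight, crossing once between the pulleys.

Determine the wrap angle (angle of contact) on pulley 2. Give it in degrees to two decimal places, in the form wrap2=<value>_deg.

wrap2=204.31_deg

crossed belt: β = asin((r1+r2)/C) = asin(20/95) = 12.1532°
wrap1 = wrap2 = π + 2β = 204.3064°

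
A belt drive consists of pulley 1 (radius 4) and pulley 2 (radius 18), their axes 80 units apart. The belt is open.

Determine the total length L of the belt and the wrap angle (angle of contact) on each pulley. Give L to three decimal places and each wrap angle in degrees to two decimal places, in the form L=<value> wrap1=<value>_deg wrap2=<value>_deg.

L=231.571 wrap1=159.84_deg wrap2=200.16_deg

open belt: β = asin((r2−r1)/C) = asin(14/80) = 10.0787°
wrap1 = π − 2β = 159.8427°
wrap2 = π + 2β = 200.1573°
tangent length = C·cosβ = 78.7655
L = r1·wrap1 + r2·wrap2 + 2·C·cosβ = 4·2.7898 + 18·3.4934 + 2·78.7655 = 231.5713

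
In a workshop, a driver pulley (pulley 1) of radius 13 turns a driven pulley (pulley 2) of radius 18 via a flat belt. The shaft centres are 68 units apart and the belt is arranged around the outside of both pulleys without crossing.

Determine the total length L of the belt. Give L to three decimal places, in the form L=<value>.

L=233.757

open belt: β = asin((r2−r1)/C) = asin(5/68) = 4.2167°
wrap1 = π − 2β = 171.5665°
wrap2 = π + 2β = 188.4335°
tangent length = C·cosβ = 67.8159
L = r1·wrap1 + r2·wrap2 + 2·C·cosβ = 13·2.9944 + 18·3.2888 + 2·67.8159 = 233.7572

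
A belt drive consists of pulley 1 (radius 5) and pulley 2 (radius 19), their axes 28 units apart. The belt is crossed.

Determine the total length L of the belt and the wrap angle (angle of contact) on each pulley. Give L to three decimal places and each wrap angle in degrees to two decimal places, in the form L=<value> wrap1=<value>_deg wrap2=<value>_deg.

L=153.668 wrap1=297.99_deg wrap2=297.99_deg

crossed belt: β = asin((r1+r2)/C) = asin(24/28) = 58.9973°
wrap1 = wrap2 = π + 2β = 297.9946°
tangent length = C·cosβ = 14.4222
L = (r1+r2)·wrap + 2·C·cosβ = 24·5.2010 + 2·14.4222 = 153.6681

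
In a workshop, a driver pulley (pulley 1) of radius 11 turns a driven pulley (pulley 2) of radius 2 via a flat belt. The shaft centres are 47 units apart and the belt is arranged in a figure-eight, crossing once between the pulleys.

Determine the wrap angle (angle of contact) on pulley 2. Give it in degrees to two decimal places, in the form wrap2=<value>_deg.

wrap2=212.11_deg

crossed belt: β = asin((r1+r2)/C) = asin(13/47) = 16.0571°
wrap1 = wrap2 = π + 2β = 212.1143°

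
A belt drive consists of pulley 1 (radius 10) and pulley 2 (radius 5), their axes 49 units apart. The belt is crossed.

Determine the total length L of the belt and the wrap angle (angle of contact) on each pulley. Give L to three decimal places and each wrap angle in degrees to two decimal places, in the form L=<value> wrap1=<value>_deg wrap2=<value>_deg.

L=149.753 wrap1=215.65_deg wrap2=215.65_deg

crossed belt: β = asin((r1+r2)/C) = asin(15/49) = 17.8257°
wrap1 = wrap2 = π + 2β = 215.6514°
tangent length = C·cosβ = 46.6476
L = (r1+r2)·wrap + 2·C·cosβ = 15·3.7638 + 2·46.6476 = 149.7526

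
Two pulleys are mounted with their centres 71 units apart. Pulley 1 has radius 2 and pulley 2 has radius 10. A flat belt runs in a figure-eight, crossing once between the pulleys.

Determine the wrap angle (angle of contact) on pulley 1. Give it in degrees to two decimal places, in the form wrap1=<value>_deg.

crossed belt: β = asin((r1+r2)/C) = asin(12/71) = 9.7305°
wrap1 = wrap2 = π + 2β = 199.4610°

wrap1=199.46_deg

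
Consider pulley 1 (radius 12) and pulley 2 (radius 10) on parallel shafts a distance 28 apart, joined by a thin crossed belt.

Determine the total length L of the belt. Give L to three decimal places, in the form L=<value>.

crossed belt: β = asin((r1+r2)/C) = asin(22/28) = 51.7868°
wrap1 = wrap2 = π + 2β = 283.5736°
tangent length = C·cosβ = 17.3205
L = (r1+r2)·wrap + 2·C·cosβ = 22·4.9493 + 2·17.3205 = 143.5255

L=143.525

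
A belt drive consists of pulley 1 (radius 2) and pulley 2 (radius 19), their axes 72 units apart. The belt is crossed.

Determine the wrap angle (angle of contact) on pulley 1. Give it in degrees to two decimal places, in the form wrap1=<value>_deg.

crossed belt: β = asin((r1+r2)/C) = asin(21/72) = 16.9578°
wrap1 = wrap2 = π + 2β = 213.9155°

wrap1=213.92_deg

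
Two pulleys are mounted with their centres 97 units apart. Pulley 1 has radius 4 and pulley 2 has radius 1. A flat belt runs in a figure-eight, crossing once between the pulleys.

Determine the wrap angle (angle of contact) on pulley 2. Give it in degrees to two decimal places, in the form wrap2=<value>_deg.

crossed belt: β = asin((r1+r2)/C) = asin(5/97) = 2.9547°
wrap1 = wrap2 = π + 2β = 185.9094°

wrap2=185.91_deg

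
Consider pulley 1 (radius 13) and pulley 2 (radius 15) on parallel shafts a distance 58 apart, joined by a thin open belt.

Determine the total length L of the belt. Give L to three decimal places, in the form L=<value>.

open belt: β = asin((r2−r1)/C) = asin(2/58) = 1.9761°
wrap1 = π − 2β = 176.0478°
wrap2 = π + 2β = 183.9522°
tangent length = C·cosβ = 57.9655
L = r1·wrap1 + r2·wrap2 + 2·C·cosβ = 13·3.0726 + 15·3.2106 + 2·57.9655 = 204.0336

L=204.034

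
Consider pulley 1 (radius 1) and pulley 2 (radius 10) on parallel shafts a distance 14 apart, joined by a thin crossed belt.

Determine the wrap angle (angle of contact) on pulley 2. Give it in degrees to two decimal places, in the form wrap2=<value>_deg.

wrap2=283.57_deg

crossed belt: β = asin((r1+r2)/C) = asin(11/14) = 51.7868°
wrap1 = wrap2 = π + 2β = 283.5736°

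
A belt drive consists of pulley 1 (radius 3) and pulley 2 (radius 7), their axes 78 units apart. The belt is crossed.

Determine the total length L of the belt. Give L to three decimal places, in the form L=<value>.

L=188.700

crossed belt: β = asin((r1+r2)/C) = asin(10/78) = 7.3659°
wrap1 = wrap2 = π + 2β = 194.7318°
tangent length = C·cosβ = 77.3563
L = (r1+r2)·wrap + 2·C·cosβ = 10·3.3987 + 2·77.3563 = 188.6997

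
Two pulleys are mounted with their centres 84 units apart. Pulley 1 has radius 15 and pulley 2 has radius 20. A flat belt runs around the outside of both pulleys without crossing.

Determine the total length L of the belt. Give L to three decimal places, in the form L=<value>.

L=278.253

open belt: β = asin((r2−r1)/C) = asin(5/84) = 3.4125°
wrap1 = π − 2β = 173.1750°
wrap2 = π + 2β = 186.8250°
tangent length = C·cosβ = 83.8511
L = r1·wrap1 + r2·wrap2 + 2·C·cosβ = 15·3.0225 + 20·3.2607 + 2·83.8511 = 278.2534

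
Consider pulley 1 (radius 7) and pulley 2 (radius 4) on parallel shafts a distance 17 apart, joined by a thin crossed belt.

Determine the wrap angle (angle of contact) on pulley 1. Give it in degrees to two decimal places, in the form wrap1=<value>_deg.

crossed belt: β = asin((r1+r2)/C) = asin(11/17) = 40.3202°
wrap1 = wrap2 = π + 2β = 260.6404°

wrap1=260.64_deg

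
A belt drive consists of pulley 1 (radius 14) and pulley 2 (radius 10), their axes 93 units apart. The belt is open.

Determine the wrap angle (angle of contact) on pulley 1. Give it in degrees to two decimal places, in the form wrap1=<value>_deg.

open belt: β = asin((r2−r1)/C) = asin(-4/93) = -2.4651°
wrap1 = π − 2β = 184.9302°
wrap2 = π + 2β = 175.0698°

wrap1=184.93_deg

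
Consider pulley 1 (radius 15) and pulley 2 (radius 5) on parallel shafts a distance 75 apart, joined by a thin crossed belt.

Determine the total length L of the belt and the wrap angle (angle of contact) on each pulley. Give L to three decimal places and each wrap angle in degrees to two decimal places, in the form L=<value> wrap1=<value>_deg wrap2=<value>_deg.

crossed belt: β = asin((r1+r2)/C) = asin(20/75) = 15.4660°
wrap1 = wrap2 = π + 2β = 210.9320°
tangent length = C·cosβ = 72.2842
L = (r1+r2)·wrap + 2·C·cosβ = 20·3.6815 + 2·72.2842 = 218.1975

L=218.197 wrap1=210.93_deg wrap2=210.93_deg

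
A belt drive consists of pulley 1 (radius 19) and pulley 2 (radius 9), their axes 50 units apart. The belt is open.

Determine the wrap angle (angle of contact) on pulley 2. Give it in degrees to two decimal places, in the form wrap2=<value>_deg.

wrap2=156.93_deg

open belt: β = asin((r2−r1)/C) = asin(-10/50) = -11.5370°
wrap1 = π − 2β = 203.0739°
wrap2 = π + 2β = 156.9261°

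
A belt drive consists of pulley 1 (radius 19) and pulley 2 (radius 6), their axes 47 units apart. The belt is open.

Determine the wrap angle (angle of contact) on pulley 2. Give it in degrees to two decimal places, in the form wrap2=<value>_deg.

wrap2=147.89_deg

open belt: β = asin((r2−r1)/C) = asin(-13/47) = -16.0571°
wrap1 = π − 2β = 212.1143°
wrap2 = π + 2β = 147.8857°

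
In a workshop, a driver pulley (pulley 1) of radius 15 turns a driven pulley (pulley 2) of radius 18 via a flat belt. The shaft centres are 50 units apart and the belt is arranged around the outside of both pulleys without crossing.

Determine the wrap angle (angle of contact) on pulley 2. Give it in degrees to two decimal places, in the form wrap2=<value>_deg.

open belt: β = asin((r2−r1)/C) = asin(3/50) = 3.4398°
wrap1 = π − 2β = 173.1204°
wrap2 = π + 2β = 186.8796°

wrap2=186.88_deg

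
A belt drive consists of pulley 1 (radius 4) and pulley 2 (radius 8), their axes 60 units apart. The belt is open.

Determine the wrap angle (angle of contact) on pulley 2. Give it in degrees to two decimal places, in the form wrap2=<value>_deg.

wrap2=187.65_deg

open belt: β = asin((r2−r1)/C) = asin(4/60) = 3.8226°
wrap1 = π − 2β = 172.3549°
wrap2 = π + 2β = 187.6451°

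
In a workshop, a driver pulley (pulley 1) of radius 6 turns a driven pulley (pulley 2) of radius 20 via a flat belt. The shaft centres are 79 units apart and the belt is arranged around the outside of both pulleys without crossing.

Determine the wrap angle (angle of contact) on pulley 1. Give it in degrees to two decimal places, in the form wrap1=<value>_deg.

wrap1=159.58_deg

open belt: β = asin((r2−r1)/C) = asin(14/79) = 10.2076°
wrap1 = π − 2β = 159.5848°
wrap2 = π + 2β = 200.4152°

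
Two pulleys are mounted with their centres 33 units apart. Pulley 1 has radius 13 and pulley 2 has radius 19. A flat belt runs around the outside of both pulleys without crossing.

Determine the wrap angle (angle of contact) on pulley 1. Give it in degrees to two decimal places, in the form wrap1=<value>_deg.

wrap1=159.05_deg

open belt: β = asin((r2−r1)/C) = asin(6/33) = 10.4757°
wrap1 = π − 2β = 159.0486°
wrap2 = π + 2β = 200.9514°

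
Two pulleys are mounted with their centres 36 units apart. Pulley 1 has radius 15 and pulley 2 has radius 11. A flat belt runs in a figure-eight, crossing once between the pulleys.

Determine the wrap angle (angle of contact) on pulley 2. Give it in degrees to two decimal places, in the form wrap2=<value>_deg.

crossed belt: β = asin((r1+r2)/C) = asin(26/36) = 46.2383°
wrap1 = wrap2 = π + 2β = 272.4765°

wrap2=272.48_deg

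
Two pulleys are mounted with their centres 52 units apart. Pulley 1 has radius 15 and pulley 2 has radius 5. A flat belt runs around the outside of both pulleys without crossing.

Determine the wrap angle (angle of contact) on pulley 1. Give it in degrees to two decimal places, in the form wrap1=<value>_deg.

open belt: β = asin((r2−r1)/C) = asin(-10/52) = -11.0875°
wrap1 = π − 2β = 202.1750°
wrap2 = π + 2β = 157.8250°

wrap1=202.17_deg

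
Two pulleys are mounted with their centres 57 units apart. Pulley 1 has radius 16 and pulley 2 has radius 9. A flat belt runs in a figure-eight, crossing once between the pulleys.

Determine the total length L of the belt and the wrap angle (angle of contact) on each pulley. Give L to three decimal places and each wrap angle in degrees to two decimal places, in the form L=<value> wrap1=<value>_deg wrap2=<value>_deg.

L=203.692 wrap1=232.03_deg wrap2=232.03_deg

crossed belt: β = asin((r1+r2)/C) = asin(25/57) = 26.0144°
wrap1 = wrap2 = π + 2β = 232.0287°
tangent length = C·cosβ = 51.2250
L = (r1+r2)·wrap + 2·C·cosβ = 25·4.0497 + 2·51.2250 = 203.6916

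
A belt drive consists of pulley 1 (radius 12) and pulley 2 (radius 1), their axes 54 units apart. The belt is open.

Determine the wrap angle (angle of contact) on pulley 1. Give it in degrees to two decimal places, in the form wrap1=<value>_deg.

open belt: β = asin((r2−r1)/C) = asin(-11/54) = -11.7536°
wrap1 = π − 2β = 203.5073°
wrap2 = π + 2β = 156.4927°

wrap1=203.51_deg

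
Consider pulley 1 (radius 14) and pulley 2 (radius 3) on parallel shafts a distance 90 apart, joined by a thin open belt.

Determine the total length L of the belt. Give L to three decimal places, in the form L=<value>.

open belt: β = asin((r2−r1)/C) = asin(-11/90) = -7.0204°
wrap1 = π − 2β = 194.0407°
wrap2 = π + 2β = 165.9593°
tangent length = C·cosβ = 89.3252
L = r1·wrap1 + r2·wrap2 + 2·C·cosβ = 14·3.3866 + 3·2.8965 + 2·89.3252 = 234.7532

L=234.753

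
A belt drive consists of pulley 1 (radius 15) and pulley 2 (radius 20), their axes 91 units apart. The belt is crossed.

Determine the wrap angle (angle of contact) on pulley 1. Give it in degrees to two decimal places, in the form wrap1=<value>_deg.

wrap1=225.24_deg

crossed belt: β = asin((r1+r2)/C) = asin(35/91) = 22.6199°
wrap1 = wrap2 = π + 2β = 225.2397°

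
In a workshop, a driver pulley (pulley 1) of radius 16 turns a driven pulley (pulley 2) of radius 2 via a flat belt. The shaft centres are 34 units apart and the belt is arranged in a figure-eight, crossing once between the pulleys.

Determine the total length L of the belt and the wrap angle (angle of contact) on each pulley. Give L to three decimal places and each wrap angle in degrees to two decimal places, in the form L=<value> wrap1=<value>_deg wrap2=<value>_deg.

crossed belt: β = asin((r1+r2)/C) = asin(18/34) = 31.9657°
wrap1 = wrap2 = π + 2β = 243.9314°
tangent length = C·cosβ = 28.8444
L = (r1+r2)·wrap + 2·C·cosβ = 18·4.2574 + 2·28.8444 = 134.3221

L=134.322 wrap1=243.93_deg wrap2=243.93_deg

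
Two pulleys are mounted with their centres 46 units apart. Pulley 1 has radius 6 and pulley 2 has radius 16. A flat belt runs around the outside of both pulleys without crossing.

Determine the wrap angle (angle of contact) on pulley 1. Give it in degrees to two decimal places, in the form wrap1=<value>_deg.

wrap1=154.89_deg

open belt: β = asin((r2−r1)/C) = asin(10/46) = 12.5559°
wrap1 = π − 2β = 154.8883°
wrap2 = π + 2β = 205.1117°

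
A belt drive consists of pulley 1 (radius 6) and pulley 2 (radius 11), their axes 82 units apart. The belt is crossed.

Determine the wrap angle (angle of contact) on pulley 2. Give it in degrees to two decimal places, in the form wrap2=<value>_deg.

wrap2=203.93_deg

crossed belt: β = asin((r1+r2)/C) = asin(17/82) = 11.9652°
wrap1 = wrap2 = π + 2β = 203.9303°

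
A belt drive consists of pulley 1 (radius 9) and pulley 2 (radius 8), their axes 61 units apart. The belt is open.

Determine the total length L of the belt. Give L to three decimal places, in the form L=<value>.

open belt: β = asin((r2−r1)/C) = asin(-1/61) = -0.9393°
wrap1 = π − 2β = 181.8786°
wrap2 = π + 2β = 178.1214°
tangent length = C·cosβ = 60.9918
L = r1·wrap1 + r2·wrap2 + 2·C·cosβ = 9·3.1744 + 8·3.1088 + 2·60.9918 = 175.4235

L=175.423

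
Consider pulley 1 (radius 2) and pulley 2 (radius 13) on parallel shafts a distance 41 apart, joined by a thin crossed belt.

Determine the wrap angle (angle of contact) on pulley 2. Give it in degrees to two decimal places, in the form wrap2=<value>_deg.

wrap2=222.92_deg

crossed belt: β = asin((r1+r2)/C) = asin(15/41) = 21.4601°
wrap1 = wrap2 = π + 2β = 222.9203°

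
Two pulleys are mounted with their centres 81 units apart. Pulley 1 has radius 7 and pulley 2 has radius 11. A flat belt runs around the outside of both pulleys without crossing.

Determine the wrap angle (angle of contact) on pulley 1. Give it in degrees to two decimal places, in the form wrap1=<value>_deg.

wrap1=174.34_deg

open belt: β = asin((r2−r1)/C) = asin(4/81) = 2.8306°
wrap1 = π − 2β = 174.3389°
wrap2 = π + 2β = 185.6611°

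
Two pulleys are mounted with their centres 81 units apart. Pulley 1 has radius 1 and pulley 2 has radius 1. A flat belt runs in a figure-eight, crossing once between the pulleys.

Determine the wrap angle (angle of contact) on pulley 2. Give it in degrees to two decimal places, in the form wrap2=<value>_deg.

crossed belt: β = asin((r1+r2)/C) = asin(2/81) = 1.4149°
wrap1 = wrap2 = π + 2β = 182.8297°

wrap2=182.83_deg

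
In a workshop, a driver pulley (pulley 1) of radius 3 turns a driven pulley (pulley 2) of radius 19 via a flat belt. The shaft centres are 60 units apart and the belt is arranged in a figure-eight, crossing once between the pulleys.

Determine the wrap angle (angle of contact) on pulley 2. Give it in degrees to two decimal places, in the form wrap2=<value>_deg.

wrap2=223.02_deg

crossed belt: β = asin((r1+r2)/C) = asin(22/60) = 21.5102°
wrap1 = wrap2 = π + 2β = 223.0204°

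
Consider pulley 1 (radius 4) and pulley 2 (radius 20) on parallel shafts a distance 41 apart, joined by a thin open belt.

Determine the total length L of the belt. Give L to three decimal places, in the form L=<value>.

open belt: β = asin((r2−r1)/C) = asin(16/41) = 22.9697°
wrap1 = π − 2β = 134.0606°
wrap2 = π + 2β = 225.9394°
tangent length = C·cosβ = 37.7492
L = r1·wrap1 + r2·wrap2 + 2·C·cosβ = 4·2.3398 + 20·3.9434 + 2·37.7492 = 163.7253

L=163.725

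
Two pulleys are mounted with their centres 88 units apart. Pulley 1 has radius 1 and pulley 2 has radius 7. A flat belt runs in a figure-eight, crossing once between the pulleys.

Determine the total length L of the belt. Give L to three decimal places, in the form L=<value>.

crossed belt: β = asin((r1+r2)/C) = asin(8/88) = 5.2159°
wrap1 = wrap2 = π + 2β = 190.4318°
tangent length = C·cosβ = 87.6356
L = (r1+r2)·wrap + 2·C·cosβ = 8·3.3237 + 2·87.6356 = 201.8605

L=201.861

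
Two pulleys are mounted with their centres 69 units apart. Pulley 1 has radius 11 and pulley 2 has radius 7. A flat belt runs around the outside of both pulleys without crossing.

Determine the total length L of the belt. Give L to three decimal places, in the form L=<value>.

L=194.781

open belt: β = asin((r2−r1)/C) = asin(-4/69) = -3.3234°
wrap1 = π − 2β = 186.6467°
wrap2 = π + 2β = 173.3533°
tangent length = C·cosβ = 68.8840
L = r1·wrap1 + r2·wrap2 + 2·C·cosβ = 11·3.2576 + 7·3.0256 + 2·68.8840 = 194.7806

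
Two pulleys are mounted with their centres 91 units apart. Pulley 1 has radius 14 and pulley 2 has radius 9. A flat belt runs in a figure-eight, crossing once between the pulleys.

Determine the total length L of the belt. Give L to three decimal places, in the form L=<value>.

crossed belt: β = asin((r1+r2)/C) = asin(23/91) = 14.6401°
wrap1 = wrap2 = π + 2β = 209.2803°
tangent length = C·cosβ = 88.0454
L = (r1+r2)·wrap + 2·C·cosβ = 23·3.6526 + 2·88.0454 = 260.1014

L=260.101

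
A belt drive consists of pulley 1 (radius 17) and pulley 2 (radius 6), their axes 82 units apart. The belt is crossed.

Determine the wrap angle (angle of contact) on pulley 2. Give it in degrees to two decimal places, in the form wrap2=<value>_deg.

wrap2=212.58_deg

crossed belt: β = asin((r1+r2)/C) = asin(23/82) = 16.2893°
wrap1 = wrap2 = π + 2β = 212.5786°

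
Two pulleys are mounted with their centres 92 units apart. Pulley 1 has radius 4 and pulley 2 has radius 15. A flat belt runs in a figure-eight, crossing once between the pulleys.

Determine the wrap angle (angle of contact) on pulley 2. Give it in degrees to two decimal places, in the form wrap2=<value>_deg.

wrap2=203.84_deg

crossed belt: β = asin((r1+r2)/C) = asin(19/92) = 11.9186°
wrap1 = wrap2 = π + 2β = 203.8372°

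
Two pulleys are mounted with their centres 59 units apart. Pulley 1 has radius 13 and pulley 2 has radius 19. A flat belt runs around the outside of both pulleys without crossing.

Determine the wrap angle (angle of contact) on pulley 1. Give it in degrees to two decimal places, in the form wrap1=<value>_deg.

wrap1=168.33_deg

open belt: β = asin((r2−r1)/C) = asin(6/59) = 5.8368°
wrap1 = π − 2β = 168.3264°
wrap2 = π + 2β = 191.6736°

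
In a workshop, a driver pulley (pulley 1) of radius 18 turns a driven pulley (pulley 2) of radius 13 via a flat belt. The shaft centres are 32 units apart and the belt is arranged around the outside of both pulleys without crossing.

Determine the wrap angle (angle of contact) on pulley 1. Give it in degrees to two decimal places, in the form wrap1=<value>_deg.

open belt: β = asin((r2−r1)/C) = asin(-5/32) = -8.9893°
wrap1 = π − 2β = 197.9786°
wrap2 = π + 2β = 162.0214°

wrap1=197.98_deg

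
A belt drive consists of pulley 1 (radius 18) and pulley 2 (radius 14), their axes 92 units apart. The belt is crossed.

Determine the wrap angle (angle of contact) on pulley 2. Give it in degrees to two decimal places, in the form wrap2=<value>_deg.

wrap2=220.71_deg

crossed belt: β = asin((r1+r2)/C) = asin(32/92) = 20.3544°
wrap1 = wrap2 = π + 2β = 220.7088°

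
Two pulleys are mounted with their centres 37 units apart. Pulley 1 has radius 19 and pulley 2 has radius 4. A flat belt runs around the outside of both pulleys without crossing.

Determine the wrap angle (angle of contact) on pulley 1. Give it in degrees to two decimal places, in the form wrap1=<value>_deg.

open belt: β = asin((r2−r1)/C) = asin(-15/37) = -23.9165°
wrap1 = π − 2β = 227.8331°
wrap2 = π + 2β = 132.1669°

wrap1=227.83_deg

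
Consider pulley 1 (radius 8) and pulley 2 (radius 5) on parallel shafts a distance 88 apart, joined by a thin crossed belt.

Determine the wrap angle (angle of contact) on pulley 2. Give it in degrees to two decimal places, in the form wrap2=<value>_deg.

crossed belt: β = asin((r1+r2)/C) = asin(13/88) = 8.4952°
wrap1 = wrap2 = π + 2β = 196.9905°

wrap2=196.99_deg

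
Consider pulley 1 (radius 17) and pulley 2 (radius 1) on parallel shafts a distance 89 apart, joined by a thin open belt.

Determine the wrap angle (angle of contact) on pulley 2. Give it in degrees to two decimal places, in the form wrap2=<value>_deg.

open belt: β = asin((r2−r1)/C) = asin(-16/89) = -10.3567°
wrap1 = π − 2β = 200.7133°
wrap2 = π + 2β = 159.2867°

wrap2=159.29_deg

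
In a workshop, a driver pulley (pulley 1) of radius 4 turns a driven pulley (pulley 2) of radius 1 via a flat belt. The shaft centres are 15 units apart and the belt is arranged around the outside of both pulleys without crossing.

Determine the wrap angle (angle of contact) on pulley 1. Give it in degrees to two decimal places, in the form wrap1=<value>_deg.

wrap1=203.07_deg

open belt: β = asin((r2−r1)/C) = asin(-3/15) = -11.5370°
wrap1 = π − 2β = 203.0739°
wrap2 = π + 2β = 156.9261°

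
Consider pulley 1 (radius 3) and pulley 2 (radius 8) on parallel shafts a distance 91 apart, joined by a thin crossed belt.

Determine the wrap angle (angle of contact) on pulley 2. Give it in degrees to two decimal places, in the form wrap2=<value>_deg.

crossed belt: β = asin((r1+r2)/C) = asin(11/91) = 6.9428°
wrap1 = wrap2 = π + 2β = 193.8857°

wrap2=193.89_deg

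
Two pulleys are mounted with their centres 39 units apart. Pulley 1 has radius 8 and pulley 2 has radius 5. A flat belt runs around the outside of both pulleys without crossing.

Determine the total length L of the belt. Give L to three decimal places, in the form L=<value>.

L=119.072

open belt: β = asin((r2−r1)/C) = asin(-3/39) = -4.4117°
wrap1 = π − 2β = 188.8235°
wrap2 = π + 2β = 171.1765°
tangent length = C·cosβ = 38.8844
L = r1·wrap1 + r2·wrap2 + 2·C·cosβ = 8·3.2956 + 5·2.9876 + 2·38.8844 = 119.0716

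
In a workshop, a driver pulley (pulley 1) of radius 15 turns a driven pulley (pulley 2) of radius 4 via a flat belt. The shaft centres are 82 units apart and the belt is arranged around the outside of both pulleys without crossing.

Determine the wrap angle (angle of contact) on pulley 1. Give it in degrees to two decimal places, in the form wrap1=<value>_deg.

wrap1=195.42_deg

open belt: β = asin((r2−r1)/C) = asin(-11/82) = -7.7093°
wrap1 = π − 2β = 195.4185°
wrap2 = π + 2β = 164.5815°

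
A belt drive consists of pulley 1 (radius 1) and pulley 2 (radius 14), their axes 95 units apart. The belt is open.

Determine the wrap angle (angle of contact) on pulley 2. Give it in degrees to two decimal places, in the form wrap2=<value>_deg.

wrap2=195.73_deg

open belt: β = asin((r2−r1)/C) = asin(13/95) = 7.8652°
wrap1 = π − 2β = 164.2697°
wrap2 = π + 2β = 195.7303°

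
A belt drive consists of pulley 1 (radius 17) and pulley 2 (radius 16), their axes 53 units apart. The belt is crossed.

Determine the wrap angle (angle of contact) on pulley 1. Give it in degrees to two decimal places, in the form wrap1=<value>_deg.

wrap1=257.02_deg

crossed belt: β = asin((r1+r2)/C) = asin(33/53) = 38.5093°
wrap1 = wrap2 = π + 2β = 257.0186°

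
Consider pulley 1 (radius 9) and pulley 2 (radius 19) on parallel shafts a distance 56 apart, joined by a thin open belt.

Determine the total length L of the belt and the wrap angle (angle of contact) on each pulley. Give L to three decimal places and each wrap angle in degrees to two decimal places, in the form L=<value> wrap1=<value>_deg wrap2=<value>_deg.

L=201.755 wrap1=159.43_deg wrap2=200.57_deg

open belt: β = asin((r2−r1)/C) = asin(10/56) = 10.2866°
wrap1 = π − 2β = 159.4269°
wrap2 = π + 2β = 200.5731°
tangent length = C·cosβ = 55.0999
L = r1·wrap1 + r2·wrap2 + 2·C·cosβ = 9·2.7825 + 19·3.5007 + 2·55.0999 = 201.7551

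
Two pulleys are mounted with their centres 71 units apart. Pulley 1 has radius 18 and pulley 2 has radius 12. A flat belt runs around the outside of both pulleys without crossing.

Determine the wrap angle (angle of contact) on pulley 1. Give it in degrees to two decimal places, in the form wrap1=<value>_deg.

open belt: β = asin((r2−r1)/C) = asin(-6/71) = -4.8477°
wrap1 = π − 2β = 189.6954°
wrap2 = π + 2β = 170.3046°

wrap1=189.70_deg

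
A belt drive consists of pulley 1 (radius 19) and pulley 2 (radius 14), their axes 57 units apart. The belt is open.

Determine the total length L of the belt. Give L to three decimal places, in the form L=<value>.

L=218.111

open belt: β = asin((r2−r1)/C) = asin(-5/57) = -5.0324°
wrap1 = π − 2β = 190.0648°
wrap2 = π + 2β = 169.9352°
tangent length = C·cosβ = 56.7803
L = r1·wrap1 + r2·wrap2 + 2·C·cosβ = 19·3.3173 + 14·2.9659 + 2·56.7803 = 218.1114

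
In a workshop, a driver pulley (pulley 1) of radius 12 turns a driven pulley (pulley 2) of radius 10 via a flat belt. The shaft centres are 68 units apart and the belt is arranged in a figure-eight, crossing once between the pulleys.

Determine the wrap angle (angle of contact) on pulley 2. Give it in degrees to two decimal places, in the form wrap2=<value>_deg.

crossed belt: β = asin((r1+r2)/C) = asin(22/68) = 18.8765°
wrap1 = wrap2 = π + 2β = 217.7530°

wrap2=217.75_deg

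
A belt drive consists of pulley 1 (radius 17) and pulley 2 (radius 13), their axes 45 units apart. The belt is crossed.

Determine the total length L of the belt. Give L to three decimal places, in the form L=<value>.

L=205.113

crossed belt: β = asin((r1+r2)/C) = asin(30/45) = 41.8103°
wrap1 = wrap2 = π + 2β = 263.6206°
tangent length = C·cosβ = 33.5410
L = (r1+r2)·wrap + 2·C·cosβ = 30·4.6010 + 2·33.5410 = 205.1135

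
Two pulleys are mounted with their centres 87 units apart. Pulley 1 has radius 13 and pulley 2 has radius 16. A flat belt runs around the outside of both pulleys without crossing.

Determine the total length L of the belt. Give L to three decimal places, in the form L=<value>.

open belt: β = asin((r2−r1)/C) = asin(3/87) = 1.9761°
wrap1 = π − 2β = 176.0478°
wrap2 = π + 2β = 183.9522°
tangent length = C·cosβ = 86.9483
L = r1·wrap1 + r2·wrap2 + 2·C·cosβ = 13·3.0726 + 16·3.2106 + 2·86.9483 = 265.2096

L=265.210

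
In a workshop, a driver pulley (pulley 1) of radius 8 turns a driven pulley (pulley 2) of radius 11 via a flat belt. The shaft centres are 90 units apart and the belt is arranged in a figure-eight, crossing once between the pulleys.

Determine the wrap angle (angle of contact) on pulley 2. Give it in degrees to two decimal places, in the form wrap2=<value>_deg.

wrap2=204.37_deg

crossed belt: β = asin((r1+r2)/C) = asin(19/90) = 12.1875°
wrap1 = wrap2 = π + 2β = 204.3749°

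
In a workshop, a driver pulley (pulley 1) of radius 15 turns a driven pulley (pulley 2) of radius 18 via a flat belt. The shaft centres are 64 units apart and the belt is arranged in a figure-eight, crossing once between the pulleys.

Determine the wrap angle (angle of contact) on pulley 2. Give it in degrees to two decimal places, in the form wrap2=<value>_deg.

crossed belt: β = asin((r1+r2)/C) = asin(33/64) = 31.0392°
wrap1 = wrap2 = π + 2β = 242.0785°

wrap2=242.08_deg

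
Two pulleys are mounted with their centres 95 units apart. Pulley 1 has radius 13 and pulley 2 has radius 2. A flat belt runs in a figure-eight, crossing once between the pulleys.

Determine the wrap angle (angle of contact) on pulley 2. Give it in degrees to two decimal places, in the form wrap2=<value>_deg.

wrap2=198.17_deg

crossed belt: β = asin((r1+r2)/C) = asin(15/95) = 9.0847°
wrap1 = wrap2 = π + 2β = 198.1694°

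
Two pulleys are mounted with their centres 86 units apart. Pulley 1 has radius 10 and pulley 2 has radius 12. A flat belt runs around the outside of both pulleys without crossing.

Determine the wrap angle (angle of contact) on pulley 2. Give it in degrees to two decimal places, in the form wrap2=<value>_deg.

wrap2=182.67_deg

open belt: β = asin((r2−r1)/C) = asin(2/86) = 1.3326°
wrap1 = π − 2β = 177.3348°
wrap2 = π + 2β = 182.6652°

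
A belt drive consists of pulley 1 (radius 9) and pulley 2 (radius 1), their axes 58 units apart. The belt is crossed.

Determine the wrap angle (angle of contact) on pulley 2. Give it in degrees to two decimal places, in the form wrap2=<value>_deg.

wrap2=199.86_deg

crossed belt: β = asin((r1+r2)/C) = asin(10/58) = 9.9282°
wrap1 = wrap2 = π + 2β = 199.8564°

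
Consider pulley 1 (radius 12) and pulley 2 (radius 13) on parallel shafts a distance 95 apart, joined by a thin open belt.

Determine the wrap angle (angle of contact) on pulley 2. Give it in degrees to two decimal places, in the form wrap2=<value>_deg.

wrap2=181.21_deg

open belt: β = asin((r2−r1)/C) = asin(1/95) = 0.6031°
wrap1 = π − 2β = 178.7938°
wrap2 = π + 2β = 181.2062°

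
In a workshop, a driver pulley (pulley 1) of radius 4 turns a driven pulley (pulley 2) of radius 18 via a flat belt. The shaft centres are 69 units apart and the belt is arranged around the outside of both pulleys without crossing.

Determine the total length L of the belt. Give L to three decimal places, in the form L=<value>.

open belt: β = asin((r2−r1)/C) = asin(14/69) = 11.7065°
wrap1 = π − 2β = 156.5870°
wrap2 = π + 2β = 203.4130°
tangent length = C·cosβ = 67.5648
L = r1·wrap1 + r2·wrap2 + 2·C·cosβ = 4·2.7330 + 18·3.5502 + 2·67.5648 = 209.9655

L=209.965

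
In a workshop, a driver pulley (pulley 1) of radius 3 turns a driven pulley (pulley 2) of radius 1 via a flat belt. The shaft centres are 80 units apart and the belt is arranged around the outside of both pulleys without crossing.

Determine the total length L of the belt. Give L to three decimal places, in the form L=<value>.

L=172.616

open belt: β = asin((r2−r1)/C) = asin(-2/80) = -1.4325°
wrap1 = π − 2β = 182.8651°
wrap2 = π + 2β = 177.1349°
tangent length = C·cosβ = 79.9750
L = r1·wrap1 + r2·wrap2 + 2·C·cosβ = 3·3.1916 + 1·3.0916 + 2·79.9750 = 172.6164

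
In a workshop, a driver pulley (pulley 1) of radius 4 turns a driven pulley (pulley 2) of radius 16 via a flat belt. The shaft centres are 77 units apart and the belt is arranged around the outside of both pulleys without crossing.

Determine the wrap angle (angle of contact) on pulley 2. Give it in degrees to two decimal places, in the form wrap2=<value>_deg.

wrap2=197.93_deg

open belt: β = asin((r2−r1)/C) = asin(12/77) = 8.9658°
wrap1 = π − 2β = 162.0685°
wrap2 = π + 2β = 197.9315°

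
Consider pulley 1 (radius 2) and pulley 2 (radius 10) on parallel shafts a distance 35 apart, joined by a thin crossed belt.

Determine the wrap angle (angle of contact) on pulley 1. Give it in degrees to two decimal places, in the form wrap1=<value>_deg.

crossed belt: β = asin((r1+r2)/C) = asin(12/35) = 20.0510°
wrap1 = wrap2 = π + 2β = 220.1021°

wrap1=220.10_deg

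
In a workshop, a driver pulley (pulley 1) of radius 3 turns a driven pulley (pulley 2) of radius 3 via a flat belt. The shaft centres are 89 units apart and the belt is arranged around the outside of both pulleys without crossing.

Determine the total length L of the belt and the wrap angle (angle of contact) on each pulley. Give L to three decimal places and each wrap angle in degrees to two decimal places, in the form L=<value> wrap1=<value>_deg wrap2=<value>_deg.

open belt: β = asin((r2−r1)/C) = asin(0/89) = 0.0000°
wrap1 = π − 2β = 180.0000°
wrap2 = π + 2β = 180.0000°
tangent length = C·cosβ = 89.0000
L = r1·wrap1 + r2·wrap2 + 2·C·cosβ = 3·3.1416 + 3·3.1416 + 2·89.0000 = 196.8496

L=196.850 wrap1=180.00_deg wrap2=180.00_deg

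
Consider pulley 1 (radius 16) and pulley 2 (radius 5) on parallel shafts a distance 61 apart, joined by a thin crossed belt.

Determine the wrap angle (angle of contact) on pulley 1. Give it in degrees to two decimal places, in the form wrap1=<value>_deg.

wrap1=220.27_deg

crossed belt: β = asin((r1+r2)/C) = asin(21/61) = 20.1368°
wrap1 = wrap2 = π + 2β = 220.2735°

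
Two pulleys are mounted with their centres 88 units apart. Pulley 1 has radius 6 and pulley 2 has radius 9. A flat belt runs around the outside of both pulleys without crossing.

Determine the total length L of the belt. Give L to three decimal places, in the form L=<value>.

open belt: β = asin((r2−r1)/C) = asin(3/88) = 1.9536°
wrap1 = π − 2β = 176.0927°
wrap2 = π + 2β = 183.9073°
tangent length = C·cosβ = 87.9488
L = r1·wrap1 + r2·wrap2 + 2·C·cosβ = 6·3.0734 + 9·3.2098 + 2·87.9488 = 223.2262

L=223.226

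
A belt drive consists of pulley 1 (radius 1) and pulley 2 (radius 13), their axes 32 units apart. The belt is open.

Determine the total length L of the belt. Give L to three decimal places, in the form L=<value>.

open belt: β = asin((r2−r1)/C) = asin(12/32) = 22.0243°
wrap1 = π − 2β = 135.9514°
wrap2 = π + 2β = 224.0486°
tangent length = C·cosβ = 29.6648
L = r1·wrap1 + r2·wrap2 + 2·C·cosβ = 1·2.3728 + 13·3.9104 + 2·29.6648 = 112.5374

L=112.537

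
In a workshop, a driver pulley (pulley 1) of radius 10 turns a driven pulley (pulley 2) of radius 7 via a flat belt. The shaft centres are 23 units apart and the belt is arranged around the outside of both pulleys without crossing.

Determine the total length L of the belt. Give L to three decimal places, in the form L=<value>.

L=99.799

open belt: β = asin((r2−r1)/C) = asin(-3/23) = -7.4947°
wrap1 = π − 2β = 194.9894°
wrap2 = π + 2β = 165.0106°
tangent length = C·cosβ = 22.8035
L = r1·wrap1 + r2·wrap2 + 2·C·cosβ = 10·3.4032 + 7·2.8800 + 2·22.8035 = 99.7989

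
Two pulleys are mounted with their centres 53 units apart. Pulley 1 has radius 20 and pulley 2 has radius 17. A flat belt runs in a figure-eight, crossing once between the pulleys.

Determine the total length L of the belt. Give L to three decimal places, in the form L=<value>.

crossed belt: β = asin((r1+r2)/C) = asin(37/53) = 44.2758°
wrap1 = wrap2 = π + 2β = 268.5516°
tangent length = C·cosβ = 37.9473
L = (r1+r2)·wrap + 2·C·cosβ = 37·4.6871 + 2·37.9473 = 249.3177

L=249.318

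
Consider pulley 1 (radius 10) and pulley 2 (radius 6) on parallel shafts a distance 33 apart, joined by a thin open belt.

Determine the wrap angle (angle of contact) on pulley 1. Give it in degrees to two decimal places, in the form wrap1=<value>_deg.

open belt: β = asin((r2−r1)/C) = asin(-4/33) = -6.9621°
wrap1 = π − 2β = 193.9241°
wrap2 = π + 2β = 166.0759°

wrap1=193.92_deg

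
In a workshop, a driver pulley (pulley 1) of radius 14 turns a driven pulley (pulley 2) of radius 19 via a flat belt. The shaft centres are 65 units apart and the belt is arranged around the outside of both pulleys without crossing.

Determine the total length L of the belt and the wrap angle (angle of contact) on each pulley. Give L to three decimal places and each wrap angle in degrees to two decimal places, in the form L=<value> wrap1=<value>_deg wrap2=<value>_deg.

L=234.057 wrap1=171.18_deg wrap2=188.82_deg

open belt: β = asin((r2−r1)/C) = asin(5/65) = 4.4117°
wrap1 = π − 2β = 171.1765°
wrap2 = π + 2β = 188.8235°
tangent length = C·cosβ = 64.8074
L = r1·wrap1 + r2·wrap2 + 2·C·cosβ = 14·2.9876 + 19·3.2956 + 2·64.8074 = 234.0574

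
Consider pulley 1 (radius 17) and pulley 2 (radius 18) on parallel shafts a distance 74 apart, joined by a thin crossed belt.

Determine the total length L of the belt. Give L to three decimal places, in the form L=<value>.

crossed belt: β = asin((r1+r2)/C) = asin(35/74) = 28.2275°
wrap1 = wrap2 = π + 2β = 236.4549°
tangent length = C·cosβ = 65.1997
L = (r1+r2)·wrap + 2·C·cosβ = 35·4.1269 + 2·65.1997 = 274.8415

L=274.841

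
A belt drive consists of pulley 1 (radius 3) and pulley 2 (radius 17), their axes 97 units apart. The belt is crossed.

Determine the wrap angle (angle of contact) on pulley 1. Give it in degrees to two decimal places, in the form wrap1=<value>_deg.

wrap1=203.80_deg

crossed belt: β = asin((r1+r2)/C) = asin(20/97) = 11.8989°
wrap1 = wrap2 = π + 2β = 203.7978°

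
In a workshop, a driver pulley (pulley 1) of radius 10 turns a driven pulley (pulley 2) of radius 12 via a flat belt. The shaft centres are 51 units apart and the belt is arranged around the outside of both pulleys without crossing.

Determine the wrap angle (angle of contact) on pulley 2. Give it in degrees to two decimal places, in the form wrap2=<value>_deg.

wrap2=184.49_deg

open belt: β = asin((r2−r1)/C) = asin(2/51) = 2.2475°
wrap1 = π − 2β = 175.5051°
wrap2 = π + 2β = 184.4949°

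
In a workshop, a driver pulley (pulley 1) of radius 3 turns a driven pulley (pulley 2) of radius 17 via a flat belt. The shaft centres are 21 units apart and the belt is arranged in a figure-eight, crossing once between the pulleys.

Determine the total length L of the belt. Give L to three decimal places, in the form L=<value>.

crossed belt: β = asin((r1+r2)/C) = asin(20/21) = 72.2472°
wrap1 = wrap2 = π + 2β = 324.4944°
tangent length = C·cosβ = 6.4031
L = (r1+r2)·wrap + 2·C·cosβ = 20·5.6635 + 2·6.4031 = 126.0762

L=126.076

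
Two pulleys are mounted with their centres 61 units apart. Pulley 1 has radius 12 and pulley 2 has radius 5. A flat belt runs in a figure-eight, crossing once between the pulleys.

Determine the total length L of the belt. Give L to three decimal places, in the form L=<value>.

L=180.176

crossed belt: β = asin((r1+r2)/C) = asin(17/61) = 16.1819°
wrap1 = wrap2 = π + 2β = 212.3639°
tangent length = C·cosβ = 58.5833
L = (r1+r2)·wrap + 2·C·cosβ = 17·3.7064 + 2·58.5833 = 180.1762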